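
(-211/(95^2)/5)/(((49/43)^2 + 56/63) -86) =3511251/62936965625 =0.00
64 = 64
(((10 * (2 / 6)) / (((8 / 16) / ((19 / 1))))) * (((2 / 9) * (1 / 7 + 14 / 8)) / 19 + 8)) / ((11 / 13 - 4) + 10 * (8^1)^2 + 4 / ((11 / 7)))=27463150 / 17280837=1.59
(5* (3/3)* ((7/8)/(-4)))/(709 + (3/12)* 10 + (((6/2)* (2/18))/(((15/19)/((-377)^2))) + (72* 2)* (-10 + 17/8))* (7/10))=-7875/301857952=-0.00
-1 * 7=-7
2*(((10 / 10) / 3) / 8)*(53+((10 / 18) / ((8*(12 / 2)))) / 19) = 435029 / 98496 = 4.42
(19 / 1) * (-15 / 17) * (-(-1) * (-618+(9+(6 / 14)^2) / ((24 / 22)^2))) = 68180835 / 6664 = 10231.22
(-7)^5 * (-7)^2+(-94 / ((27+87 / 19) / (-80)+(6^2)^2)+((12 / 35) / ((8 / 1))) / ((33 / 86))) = -15610013878016 / 18954705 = -823542.96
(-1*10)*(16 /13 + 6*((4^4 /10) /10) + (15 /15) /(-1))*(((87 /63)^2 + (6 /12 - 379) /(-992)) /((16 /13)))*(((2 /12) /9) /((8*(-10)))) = 1127340503 /16798924800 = 0.07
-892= -892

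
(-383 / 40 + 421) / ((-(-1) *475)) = 0.87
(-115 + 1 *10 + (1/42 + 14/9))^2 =169806961/15876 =10695.83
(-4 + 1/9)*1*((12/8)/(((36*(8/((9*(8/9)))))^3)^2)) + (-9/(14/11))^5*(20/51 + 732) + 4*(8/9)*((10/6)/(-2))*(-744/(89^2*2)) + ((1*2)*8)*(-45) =-54687865049965789828741699/4222672011744141312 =-12951009.43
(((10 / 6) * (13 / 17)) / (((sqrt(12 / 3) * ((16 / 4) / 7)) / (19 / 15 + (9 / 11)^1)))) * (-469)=-1090.43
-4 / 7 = -0.57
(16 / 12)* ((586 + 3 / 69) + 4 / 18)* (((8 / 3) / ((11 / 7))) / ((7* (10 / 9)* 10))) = 970856 / 56925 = 17.06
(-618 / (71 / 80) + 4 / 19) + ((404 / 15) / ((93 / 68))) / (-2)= -1328540884 / 1881855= -705.97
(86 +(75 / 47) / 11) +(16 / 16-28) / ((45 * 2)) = 443819 / 5170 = 85.85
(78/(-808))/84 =-13/11312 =-0.00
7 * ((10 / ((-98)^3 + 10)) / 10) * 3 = -21 / 941182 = -0.00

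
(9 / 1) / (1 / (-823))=-7407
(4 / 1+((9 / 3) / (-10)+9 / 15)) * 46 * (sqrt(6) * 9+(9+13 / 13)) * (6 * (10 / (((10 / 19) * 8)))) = 56373 / 2+507357 * sqrt(6) / 20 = 90324.79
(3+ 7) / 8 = 5 / 4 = 1.25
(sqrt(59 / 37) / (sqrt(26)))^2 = 59 / 962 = 0.06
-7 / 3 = -2.33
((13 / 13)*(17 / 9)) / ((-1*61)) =-0.03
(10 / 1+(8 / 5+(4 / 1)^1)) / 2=39 / 5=7.80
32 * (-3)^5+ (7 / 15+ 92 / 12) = -116518 / 15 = -7767.87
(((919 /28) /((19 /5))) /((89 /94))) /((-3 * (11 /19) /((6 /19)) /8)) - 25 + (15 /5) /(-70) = -49884753 /1302070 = -38.31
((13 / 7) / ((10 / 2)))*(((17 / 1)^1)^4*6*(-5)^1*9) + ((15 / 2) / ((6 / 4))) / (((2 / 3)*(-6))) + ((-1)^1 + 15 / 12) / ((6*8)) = -11257296137 / 1344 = -8375964.39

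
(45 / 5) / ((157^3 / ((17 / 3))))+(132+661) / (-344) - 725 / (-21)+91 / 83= 77302633162997 / 2320356883656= 33.31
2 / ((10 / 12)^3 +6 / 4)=432 / 449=0.96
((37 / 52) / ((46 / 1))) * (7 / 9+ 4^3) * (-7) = -150997 / 21528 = -7.01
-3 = -3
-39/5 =-7.80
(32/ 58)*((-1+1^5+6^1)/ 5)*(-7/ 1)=-672/ 145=-4.63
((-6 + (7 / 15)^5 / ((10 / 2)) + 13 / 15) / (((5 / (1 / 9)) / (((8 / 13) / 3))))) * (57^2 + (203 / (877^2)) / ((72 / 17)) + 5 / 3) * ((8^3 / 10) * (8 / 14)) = -39446983689611995136 / 17740741531640625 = -2223.53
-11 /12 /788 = -11 /9456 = -0.00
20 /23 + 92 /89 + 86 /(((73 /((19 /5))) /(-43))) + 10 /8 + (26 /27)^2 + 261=158134562891 /2178703980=72.58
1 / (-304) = -1 / 304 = -0.00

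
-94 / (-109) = 94 / 109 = 0.86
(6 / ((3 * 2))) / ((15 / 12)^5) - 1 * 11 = -33351 / 3125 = -10.67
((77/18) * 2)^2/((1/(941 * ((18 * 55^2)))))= 33754093450/9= 3750454827.78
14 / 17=0.82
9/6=3/2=1.50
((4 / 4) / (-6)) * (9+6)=-5 / 2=-2.50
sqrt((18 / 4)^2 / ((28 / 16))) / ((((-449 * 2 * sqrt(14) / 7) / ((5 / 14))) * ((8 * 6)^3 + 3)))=-3 * sqrt(2) / 185386712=-0.00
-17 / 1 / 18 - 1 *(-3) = 37 / 18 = 2.06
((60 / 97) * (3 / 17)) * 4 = 720 / 1649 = 0.44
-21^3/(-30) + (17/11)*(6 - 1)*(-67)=-22993/110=-209.03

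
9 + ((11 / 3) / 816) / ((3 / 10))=33103 / 3672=9.01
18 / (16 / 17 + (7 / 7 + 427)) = 153 / 3646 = 0.04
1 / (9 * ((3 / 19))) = 19 / 27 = 0.70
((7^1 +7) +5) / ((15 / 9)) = 57 / 5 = 11.40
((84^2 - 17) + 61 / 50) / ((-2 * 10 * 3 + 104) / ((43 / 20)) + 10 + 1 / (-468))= 3541934682 / 15325925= 231.11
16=16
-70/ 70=-1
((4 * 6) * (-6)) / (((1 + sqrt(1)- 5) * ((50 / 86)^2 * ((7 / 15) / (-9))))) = -2396304 / 875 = -2738.63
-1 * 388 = -388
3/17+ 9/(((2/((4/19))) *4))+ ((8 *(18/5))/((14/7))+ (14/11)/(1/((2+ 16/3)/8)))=77423/4845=15.98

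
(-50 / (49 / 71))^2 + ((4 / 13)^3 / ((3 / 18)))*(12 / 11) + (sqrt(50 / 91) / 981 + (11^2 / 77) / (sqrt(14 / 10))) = 5*sqrt(182) / 89271 + 11*sqrt(35) / 49 + 304575681308 / 58024967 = 5250.37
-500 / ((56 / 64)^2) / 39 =-32000 / 1911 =-16.75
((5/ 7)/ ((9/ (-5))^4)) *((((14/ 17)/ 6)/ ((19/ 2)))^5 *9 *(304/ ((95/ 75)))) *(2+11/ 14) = 17836000000/ 69199650997043769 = 0.00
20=20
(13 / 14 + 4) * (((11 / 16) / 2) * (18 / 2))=6831 / 448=15.25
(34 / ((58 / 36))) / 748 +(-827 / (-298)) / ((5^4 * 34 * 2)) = 114248813 / 4040135000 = 0.03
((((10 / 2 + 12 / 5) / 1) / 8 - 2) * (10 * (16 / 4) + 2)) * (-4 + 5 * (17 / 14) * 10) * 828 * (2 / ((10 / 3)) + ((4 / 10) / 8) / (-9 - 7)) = -2024808381 / 1600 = -1265505.24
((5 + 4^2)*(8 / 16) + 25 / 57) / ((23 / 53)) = 66091 / 2622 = 25.21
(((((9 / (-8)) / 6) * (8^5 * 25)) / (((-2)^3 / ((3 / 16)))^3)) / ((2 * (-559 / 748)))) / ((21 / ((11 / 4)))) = -1388475 / 8013824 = -0.17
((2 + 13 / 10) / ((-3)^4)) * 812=4466 / 135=33.08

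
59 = 59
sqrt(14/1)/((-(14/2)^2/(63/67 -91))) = 6.88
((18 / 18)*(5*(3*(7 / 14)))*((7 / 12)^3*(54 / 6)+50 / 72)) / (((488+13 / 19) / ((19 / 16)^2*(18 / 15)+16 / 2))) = 168417653 / 456376320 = 0.37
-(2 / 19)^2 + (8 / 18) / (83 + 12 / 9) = -1592 / 273999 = -0.01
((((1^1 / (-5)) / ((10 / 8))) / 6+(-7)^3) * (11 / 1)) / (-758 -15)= 4.88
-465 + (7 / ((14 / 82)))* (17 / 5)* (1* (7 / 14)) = -3953 / 10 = -395.30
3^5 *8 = 1944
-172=-172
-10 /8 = -5 /4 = -1.25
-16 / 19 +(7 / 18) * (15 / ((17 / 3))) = 121 / 646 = 0.19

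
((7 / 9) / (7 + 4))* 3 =7 / 33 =0.21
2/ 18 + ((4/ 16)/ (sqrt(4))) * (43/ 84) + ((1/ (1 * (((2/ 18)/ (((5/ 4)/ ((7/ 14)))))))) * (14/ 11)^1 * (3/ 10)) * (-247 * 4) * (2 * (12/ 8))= -564673685/ 22176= -25463.28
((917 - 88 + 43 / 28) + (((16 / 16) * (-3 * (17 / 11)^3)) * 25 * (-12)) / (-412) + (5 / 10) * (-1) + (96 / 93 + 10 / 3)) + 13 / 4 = 829.59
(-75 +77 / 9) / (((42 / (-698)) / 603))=13983034 / 21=665858.76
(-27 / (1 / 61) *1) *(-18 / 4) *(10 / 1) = 74115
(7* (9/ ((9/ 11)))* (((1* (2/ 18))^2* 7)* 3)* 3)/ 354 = 539/ 3186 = 0.17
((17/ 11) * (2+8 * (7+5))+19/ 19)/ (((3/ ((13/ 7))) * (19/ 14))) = 14534/ 209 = 69.54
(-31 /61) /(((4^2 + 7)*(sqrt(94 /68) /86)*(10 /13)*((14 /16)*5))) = -138632*sqrt(1598) /11539675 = -0.48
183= 183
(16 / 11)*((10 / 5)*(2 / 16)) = 4 / 11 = 0.36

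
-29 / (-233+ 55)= 29 / 178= 0.16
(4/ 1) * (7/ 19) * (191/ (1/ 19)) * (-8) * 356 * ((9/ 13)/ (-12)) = 11423328/ 13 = 878717.54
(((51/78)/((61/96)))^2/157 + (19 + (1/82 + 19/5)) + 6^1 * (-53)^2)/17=40185701459377/40479010130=992.75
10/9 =1.11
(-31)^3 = -29791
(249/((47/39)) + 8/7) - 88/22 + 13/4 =272425/1316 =207.01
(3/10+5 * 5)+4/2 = 273/10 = 27.30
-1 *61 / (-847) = 61 / 847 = 0.07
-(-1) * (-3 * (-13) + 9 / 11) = 438 / 11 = 39.82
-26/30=-0.87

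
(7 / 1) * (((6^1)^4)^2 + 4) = 11757340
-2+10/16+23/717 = -7703/5736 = -1.34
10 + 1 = 11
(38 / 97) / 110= 19 / 5335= 0.00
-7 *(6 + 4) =-70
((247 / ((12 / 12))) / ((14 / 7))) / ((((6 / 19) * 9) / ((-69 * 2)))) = -107939 / 18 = -5996.61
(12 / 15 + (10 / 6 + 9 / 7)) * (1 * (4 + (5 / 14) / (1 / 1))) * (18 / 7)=42.04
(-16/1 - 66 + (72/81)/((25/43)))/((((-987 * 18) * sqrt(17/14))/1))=0.00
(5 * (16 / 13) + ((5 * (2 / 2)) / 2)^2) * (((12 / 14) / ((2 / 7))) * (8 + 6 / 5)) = 8901 / 26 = 342.35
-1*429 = -429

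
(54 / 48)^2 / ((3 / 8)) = 27 / 8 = 3.38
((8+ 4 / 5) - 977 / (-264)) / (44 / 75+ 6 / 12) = 82505 / 7172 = 11.50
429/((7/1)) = 429/7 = 61.29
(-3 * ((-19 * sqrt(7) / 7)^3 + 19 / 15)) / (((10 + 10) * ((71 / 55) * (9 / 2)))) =-209 / 6390 + 75449 * sqrt(7) / 20874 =9.53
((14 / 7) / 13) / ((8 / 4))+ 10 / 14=72 / 91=0.79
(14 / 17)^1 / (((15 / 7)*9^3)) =98 / 185895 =0.00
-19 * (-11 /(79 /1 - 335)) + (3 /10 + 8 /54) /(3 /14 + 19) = -7373003 /9296640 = -0.79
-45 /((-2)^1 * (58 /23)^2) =3.54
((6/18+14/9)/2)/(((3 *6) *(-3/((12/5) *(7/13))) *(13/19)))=-2261/68445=-0.03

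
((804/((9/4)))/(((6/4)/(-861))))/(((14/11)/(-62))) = 29975264/3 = 9991754.67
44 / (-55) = -4 / 5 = -0.80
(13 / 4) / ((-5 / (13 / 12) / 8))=-169 / 30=-5.63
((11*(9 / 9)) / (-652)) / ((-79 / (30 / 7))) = 165 / 180278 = 0.00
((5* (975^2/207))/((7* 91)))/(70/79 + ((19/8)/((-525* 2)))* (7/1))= 3851250000/92976373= 41.42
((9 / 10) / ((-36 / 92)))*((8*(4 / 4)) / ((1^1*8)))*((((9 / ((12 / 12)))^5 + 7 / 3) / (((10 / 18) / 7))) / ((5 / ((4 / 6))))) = -28521794 / 125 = -228174.35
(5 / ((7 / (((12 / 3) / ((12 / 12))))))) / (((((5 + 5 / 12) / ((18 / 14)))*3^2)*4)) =0.02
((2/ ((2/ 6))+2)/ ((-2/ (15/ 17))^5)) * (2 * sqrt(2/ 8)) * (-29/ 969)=7340625/ 1834455244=0.00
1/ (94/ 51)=51/ 94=0.54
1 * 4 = 4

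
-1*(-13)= 13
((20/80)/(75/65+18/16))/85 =26/20145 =0.00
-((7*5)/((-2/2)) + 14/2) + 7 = 35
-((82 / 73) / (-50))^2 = -1681 / 3330625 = -0.00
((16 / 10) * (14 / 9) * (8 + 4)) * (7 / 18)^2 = 5488 / 1215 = 4.52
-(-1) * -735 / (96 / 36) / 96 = -2.87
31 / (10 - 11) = -31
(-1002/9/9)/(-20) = 167/270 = 0.62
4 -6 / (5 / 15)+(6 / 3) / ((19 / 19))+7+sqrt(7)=-5+sqrt(7)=-2.35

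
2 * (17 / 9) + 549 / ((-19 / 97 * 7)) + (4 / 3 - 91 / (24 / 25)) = -4692997 / 9576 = -490.08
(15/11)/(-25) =-3/55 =-0.05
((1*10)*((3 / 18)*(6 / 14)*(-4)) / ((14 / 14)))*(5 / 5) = -20 / 7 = -2.86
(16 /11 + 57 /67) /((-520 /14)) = -11893 /191620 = -0.06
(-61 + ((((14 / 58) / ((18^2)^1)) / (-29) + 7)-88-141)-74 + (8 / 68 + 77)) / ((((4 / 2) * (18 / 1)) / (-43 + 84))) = -53155638631 / 166760208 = -318.75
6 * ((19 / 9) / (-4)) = -19 / 6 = -3.17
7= 7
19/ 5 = 3.80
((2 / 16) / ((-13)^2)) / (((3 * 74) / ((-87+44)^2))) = 1849 / 300144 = 0.01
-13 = -13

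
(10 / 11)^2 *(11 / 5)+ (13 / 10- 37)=-3727 / 110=-33.88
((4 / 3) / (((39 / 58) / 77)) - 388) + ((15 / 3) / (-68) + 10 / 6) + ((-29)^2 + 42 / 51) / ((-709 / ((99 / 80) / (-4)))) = -233.36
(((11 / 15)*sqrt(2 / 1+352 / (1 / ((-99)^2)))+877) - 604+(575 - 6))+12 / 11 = 9274 / 11+11*sqrt(3449954) / 15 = 2205.19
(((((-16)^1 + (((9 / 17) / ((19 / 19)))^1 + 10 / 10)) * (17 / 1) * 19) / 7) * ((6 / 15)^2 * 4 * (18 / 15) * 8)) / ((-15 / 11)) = 13161984 / 4375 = 3008.45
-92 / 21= -4.38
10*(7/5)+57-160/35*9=209/7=29.86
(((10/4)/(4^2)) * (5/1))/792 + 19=481561/25344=19.00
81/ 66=1.23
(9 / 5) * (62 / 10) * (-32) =-8928 / 25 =-357.12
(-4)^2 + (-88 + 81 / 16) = -1071 / 16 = -66.94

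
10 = 10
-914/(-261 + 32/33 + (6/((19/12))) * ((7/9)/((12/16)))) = 191026/53525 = 3.57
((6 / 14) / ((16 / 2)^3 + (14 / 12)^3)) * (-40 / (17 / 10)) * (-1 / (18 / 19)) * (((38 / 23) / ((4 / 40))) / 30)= 693120 / 60725819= 0.01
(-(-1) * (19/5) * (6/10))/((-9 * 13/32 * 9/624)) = -9728/225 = -43.24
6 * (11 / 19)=66 / 19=3.47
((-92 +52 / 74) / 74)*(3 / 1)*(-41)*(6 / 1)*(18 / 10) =11218338 / 6845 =1638.91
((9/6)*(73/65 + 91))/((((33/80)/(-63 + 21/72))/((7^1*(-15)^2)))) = -4731268500/143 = -33085793.71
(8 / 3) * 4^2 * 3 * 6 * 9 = 6912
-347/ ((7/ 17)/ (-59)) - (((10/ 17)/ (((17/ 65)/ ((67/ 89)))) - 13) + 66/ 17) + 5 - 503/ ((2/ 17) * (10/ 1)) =177544409123/ 3600940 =49305.02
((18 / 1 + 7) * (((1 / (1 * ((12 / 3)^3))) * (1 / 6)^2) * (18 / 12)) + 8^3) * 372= 24380167 / 128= 190470.05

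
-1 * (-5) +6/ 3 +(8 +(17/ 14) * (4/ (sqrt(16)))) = 227/ 14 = 16.21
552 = 552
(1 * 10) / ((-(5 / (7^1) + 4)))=-70 / 33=-2.12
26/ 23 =1.13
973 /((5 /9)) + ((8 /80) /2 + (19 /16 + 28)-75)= 136451 /80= 1705.64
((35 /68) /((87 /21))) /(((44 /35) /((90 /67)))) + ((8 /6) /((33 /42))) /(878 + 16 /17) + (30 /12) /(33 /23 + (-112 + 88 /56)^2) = 30196441734447863 /223862996770458144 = 0.13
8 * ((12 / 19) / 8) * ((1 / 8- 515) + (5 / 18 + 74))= -31723 / 114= -278.27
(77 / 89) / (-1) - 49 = -4438 / 89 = -49.87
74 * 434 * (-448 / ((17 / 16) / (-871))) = 11794748355.76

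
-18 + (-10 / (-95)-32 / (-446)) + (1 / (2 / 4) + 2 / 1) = -58568 / 4237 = -13.82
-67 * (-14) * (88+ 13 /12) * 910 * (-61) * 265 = -3687547757075 /3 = -1229182585691.67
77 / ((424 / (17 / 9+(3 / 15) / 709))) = 2320549 / 6763860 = 0.34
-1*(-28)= 28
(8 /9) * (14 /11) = 112 /99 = 1.13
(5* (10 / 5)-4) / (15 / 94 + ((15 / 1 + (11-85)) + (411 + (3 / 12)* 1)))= 1128 / 66253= 0.02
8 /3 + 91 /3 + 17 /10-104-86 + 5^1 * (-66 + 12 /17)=-81901 /170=-481.77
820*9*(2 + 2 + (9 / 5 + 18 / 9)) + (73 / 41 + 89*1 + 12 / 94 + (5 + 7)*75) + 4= 112843016 / 1927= 58558.91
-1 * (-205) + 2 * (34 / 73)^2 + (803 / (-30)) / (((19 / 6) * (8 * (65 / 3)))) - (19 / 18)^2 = 4355762270209 / 21323460600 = 204.27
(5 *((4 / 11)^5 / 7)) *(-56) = -40960 / 161051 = -0.25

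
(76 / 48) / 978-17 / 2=-8.50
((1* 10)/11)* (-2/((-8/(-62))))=-155/11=-14.09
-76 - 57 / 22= -1729 / 22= -78.59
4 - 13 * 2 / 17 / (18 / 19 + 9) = 12358 / 3213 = 3.85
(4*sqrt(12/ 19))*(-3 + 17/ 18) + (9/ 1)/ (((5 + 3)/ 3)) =27/ 8 - 148*sqrt(57)/ 171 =-3.16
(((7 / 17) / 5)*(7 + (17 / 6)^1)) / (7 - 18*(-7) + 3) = 413 / 69360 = 0.01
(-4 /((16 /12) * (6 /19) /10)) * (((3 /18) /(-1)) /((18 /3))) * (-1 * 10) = -475 /18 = -26.39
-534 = -534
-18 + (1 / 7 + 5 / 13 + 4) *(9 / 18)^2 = -16.87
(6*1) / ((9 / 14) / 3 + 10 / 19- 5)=-1596 / 1133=-1.41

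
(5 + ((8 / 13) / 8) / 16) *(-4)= -1041 / 52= -20.02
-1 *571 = -571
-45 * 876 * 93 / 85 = -733212 / 17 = -43130.12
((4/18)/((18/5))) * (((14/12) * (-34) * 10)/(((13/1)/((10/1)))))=-59500/3159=-18.84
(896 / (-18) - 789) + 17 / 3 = -7498 / 9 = -833.11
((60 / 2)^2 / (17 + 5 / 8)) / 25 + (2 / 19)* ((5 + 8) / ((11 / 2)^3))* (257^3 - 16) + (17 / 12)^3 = 286760341741367 / 2053871424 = 139619.42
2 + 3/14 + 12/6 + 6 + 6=227/14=16.21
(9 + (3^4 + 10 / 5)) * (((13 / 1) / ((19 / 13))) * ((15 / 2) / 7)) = 116610 / 133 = 876.77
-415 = -415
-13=-13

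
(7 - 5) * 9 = 18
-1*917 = -917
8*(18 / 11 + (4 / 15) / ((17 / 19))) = 43408 / 2805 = 15.48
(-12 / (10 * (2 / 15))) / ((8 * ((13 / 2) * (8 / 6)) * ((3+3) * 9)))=-1 / 416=-0.00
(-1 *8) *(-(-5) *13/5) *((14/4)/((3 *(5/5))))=-364/3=-121.33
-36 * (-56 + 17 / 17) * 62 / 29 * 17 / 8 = 260865 / 29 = 8995.34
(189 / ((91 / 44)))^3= 1676676672 / 2197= 763166.44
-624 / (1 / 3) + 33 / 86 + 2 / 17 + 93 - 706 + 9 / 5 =-18148527 / 7310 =-2482.70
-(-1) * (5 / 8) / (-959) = -5 / 7672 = -0.00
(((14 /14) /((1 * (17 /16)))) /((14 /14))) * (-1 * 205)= -3280 /17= -192.94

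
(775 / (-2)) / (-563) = 775 / 1126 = 0.69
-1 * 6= -6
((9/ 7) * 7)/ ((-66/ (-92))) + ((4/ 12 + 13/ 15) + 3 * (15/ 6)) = 2337/ 110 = 21.25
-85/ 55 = -17/ 11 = -1.55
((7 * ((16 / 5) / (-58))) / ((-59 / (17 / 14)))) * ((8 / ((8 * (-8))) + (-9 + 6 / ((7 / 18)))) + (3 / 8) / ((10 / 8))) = 31433 / 598850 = 0.05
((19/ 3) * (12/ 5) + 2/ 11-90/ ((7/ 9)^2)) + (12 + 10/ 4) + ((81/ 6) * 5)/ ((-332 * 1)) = -213121709/ 1789480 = -119.10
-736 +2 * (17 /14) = -5135 /7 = -733.57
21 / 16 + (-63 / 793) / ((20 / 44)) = 72177 / 63440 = 1.14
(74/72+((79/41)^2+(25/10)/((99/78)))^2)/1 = 410100482093/12309014916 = 33.32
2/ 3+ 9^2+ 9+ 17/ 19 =5219/ 57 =91.56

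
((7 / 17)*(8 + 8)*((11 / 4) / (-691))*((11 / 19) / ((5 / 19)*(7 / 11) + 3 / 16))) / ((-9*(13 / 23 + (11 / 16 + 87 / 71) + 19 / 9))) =202335232 / 195420801335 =0.00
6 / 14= 3 / 7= 0.43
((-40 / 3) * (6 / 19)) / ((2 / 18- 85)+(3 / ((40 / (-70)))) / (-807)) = 774720 / 15618019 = 0.05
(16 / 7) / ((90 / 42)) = 16 / 15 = 1.07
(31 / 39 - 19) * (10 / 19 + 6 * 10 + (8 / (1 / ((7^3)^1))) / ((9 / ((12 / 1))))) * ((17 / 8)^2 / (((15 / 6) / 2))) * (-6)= 2174952443 / 1482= 1467579.25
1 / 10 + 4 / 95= 27 / 190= 0.14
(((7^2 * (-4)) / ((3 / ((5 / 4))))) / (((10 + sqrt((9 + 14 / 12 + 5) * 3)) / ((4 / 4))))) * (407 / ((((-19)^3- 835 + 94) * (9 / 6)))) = 19943 / 37278- 19943 * sqrt(182) / 745560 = 0.17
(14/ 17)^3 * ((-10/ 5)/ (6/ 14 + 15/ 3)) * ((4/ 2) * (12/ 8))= -57624/ 93347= -0.62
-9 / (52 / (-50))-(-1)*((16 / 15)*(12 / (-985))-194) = -23735239 / 128050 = -185.36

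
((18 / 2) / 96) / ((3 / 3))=3 / 32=0.09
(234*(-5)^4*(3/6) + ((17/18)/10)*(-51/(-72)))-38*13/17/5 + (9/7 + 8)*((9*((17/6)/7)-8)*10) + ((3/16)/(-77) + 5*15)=2881317581893/39584160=72789.66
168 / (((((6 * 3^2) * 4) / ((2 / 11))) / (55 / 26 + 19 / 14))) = 632 / 1287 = 0.49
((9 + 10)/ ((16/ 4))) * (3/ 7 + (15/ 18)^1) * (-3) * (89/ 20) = -89623/ 1120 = -80.02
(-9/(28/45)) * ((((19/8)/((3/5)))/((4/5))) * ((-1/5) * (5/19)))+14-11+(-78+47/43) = -2702363/38528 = -70.14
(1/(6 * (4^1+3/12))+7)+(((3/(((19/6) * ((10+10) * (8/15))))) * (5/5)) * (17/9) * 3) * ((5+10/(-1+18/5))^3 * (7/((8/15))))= 1247993874961/272498304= 4579.82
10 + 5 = 15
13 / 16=0.81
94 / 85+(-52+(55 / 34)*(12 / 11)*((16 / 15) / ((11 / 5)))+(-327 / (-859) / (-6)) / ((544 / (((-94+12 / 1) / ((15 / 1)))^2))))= -50.04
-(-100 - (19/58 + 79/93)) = 545749/5394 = 101.18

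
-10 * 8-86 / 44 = -1803 / 22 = -81.95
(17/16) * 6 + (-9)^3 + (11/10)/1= -28861/40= -721.52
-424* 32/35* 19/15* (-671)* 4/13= 691913728/6825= 101379.30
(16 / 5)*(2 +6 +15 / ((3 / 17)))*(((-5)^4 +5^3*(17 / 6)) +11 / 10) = 7293184 / 25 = 291727.36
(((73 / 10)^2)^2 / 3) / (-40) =-28398241 / 1200000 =-23.67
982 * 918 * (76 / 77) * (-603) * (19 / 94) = -392472000216 / 3619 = -108447637.53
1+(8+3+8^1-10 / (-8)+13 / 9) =817 / 36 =22.69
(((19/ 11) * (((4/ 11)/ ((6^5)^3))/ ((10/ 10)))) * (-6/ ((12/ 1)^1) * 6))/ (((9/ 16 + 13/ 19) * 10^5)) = -361/ 11230319378995200000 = -0.00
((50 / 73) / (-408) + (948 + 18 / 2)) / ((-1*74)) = -14251619 / 1102008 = -12.93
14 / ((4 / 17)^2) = 2023 / 8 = 252.88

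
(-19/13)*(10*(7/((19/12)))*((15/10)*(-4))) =5040/13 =387.69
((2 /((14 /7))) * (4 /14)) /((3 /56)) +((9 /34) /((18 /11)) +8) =2753 /204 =13.50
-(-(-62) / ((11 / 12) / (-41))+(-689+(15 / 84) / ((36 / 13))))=38386949 / 11088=3462.03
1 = 1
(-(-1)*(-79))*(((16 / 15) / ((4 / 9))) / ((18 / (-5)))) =158 / 3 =52.67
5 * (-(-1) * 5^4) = 3125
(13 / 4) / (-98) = -13 / 392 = -0.03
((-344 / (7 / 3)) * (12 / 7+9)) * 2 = -154800 / 49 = -3159.18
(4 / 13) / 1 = 4 / 13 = 0.31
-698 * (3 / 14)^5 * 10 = -424035 / 134456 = -3.15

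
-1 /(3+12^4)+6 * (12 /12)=124433 /20739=6.00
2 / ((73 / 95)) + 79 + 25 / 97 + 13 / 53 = 30813715 / 375293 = 82.11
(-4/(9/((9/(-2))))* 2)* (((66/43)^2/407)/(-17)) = -1584/1163021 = -0.00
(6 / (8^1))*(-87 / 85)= -261 / 340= -0.77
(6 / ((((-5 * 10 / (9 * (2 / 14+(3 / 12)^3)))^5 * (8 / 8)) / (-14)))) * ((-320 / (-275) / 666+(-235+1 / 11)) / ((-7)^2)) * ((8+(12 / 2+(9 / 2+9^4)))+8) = -10064847089911360778181 / 200836458217472000000000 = -0.05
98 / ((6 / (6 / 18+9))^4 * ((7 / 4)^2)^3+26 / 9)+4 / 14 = 413813938 / 32181359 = 12.86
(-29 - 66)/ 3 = -95/ 3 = -31.67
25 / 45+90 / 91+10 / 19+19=327884 / 15561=21.07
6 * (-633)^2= 2404134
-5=-5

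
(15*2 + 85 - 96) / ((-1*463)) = -19 / 463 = -0.04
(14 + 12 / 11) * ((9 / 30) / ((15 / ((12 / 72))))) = 83 / 1650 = 0.05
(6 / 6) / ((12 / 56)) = 14 / 3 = 4.67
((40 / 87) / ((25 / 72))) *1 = 192 / 145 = 1.32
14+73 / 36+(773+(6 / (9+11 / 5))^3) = 155917015 / 197568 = 789.18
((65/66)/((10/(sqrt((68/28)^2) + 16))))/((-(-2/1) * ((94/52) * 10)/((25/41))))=36335/1187032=0.03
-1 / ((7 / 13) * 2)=-13 / 14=-0.93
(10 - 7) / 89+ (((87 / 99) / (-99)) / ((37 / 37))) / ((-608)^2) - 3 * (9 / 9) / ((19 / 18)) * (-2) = 614588246507 / 107484613632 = 5.72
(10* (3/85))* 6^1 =36/17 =2.12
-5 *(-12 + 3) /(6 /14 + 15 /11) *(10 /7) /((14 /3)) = 2475 /322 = 7.69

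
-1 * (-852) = 852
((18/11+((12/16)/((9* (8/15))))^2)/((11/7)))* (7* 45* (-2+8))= 123746805/61952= 1997.46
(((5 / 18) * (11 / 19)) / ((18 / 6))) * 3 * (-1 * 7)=-385 / 342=-1.13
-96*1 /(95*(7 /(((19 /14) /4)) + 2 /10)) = -96 /1979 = -0.05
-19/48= -0.40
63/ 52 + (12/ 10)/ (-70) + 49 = 456769/ 9100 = 50.19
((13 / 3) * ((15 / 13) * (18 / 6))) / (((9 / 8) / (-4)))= -160 / 3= -53.33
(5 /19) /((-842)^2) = 5 /13470316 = 0.00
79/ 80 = 0.99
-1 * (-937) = 937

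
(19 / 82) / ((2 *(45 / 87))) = 551 / 2460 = 0.22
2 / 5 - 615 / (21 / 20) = -20486 / 35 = -585.31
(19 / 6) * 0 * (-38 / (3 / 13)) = 0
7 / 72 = 0.10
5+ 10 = 15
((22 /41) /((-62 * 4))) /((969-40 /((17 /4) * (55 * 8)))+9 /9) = -2057 /922166424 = -0.00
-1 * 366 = -366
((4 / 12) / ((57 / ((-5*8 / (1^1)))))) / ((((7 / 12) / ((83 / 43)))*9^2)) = -13280 / 1389717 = -0.01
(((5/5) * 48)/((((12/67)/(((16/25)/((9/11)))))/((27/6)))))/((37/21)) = 495264/925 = 535.42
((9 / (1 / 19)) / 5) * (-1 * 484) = -82764 / 5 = -16552.80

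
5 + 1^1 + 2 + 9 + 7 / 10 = 177 / 10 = 17.70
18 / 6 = 3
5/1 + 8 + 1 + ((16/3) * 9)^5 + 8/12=764411948/3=254803982.67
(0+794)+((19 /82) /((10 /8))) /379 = 61689868 /77695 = 794.00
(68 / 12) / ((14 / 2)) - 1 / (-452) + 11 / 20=16157 / 11865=1.36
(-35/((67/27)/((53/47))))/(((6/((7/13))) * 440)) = -23373/7204912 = -0.00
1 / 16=0.06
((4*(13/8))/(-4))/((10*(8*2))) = -13/1280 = -0.01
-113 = -113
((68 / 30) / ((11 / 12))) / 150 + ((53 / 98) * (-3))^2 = 104937197 / 39616500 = 2.65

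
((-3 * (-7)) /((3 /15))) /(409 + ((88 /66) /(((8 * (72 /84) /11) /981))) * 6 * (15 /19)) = 3990 /393227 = 0.01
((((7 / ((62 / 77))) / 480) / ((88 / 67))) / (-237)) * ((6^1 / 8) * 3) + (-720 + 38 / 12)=-53929732729 / 75233280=-716.83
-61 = -61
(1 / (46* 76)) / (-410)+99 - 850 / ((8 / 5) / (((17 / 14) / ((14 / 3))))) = -344443133 / 8779330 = -39.23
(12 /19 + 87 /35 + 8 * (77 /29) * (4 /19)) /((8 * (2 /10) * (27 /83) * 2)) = 639349 /87696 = 7.29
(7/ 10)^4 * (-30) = -7203/ 1000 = -7.20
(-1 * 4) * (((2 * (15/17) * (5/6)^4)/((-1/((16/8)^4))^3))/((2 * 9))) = 774.63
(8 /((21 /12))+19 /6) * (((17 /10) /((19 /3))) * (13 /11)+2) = 314795 /17556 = 17.93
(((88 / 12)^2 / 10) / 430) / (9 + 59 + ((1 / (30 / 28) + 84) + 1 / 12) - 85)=44 / 239295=0.00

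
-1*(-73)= 73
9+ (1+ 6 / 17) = 176 / 17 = 10.35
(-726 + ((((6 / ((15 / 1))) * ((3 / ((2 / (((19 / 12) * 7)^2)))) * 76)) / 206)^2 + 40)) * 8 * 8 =8157214681 / 2387025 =3417.31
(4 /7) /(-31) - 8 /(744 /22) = -166 /651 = -0.25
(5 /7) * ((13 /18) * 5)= 325 /126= 2.58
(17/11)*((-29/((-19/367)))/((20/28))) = 1266517/1045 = 1211.98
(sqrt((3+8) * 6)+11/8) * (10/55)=1/4+2 * sqrt(66)/11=1.73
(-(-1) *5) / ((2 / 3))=15 / 2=7.50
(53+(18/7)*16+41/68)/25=45099/11900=3.79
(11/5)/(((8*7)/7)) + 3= 131/40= 3.28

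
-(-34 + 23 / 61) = 2051 / 61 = 33.62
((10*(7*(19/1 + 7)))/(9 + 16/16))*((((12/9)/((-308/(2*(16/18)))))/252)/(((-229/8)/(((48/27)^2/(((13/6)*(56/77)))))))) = 4096/10517283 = 0.00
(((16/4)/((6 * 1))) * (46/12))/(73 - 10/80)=0.04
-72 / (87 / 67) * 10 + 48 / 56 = -112386 / 203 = -553.63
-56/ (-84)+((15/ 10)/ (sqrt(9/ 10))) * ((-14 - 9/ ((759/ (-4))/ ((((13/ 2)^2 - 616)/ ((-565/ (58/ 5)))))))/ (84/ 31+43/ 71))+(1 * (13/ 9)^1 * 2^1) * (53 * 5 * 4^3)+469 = 49458.81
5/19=0.26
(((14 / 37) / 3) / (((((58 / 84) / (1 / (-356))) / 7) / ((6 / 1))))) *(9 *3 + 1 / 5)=-279888 / 477485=-0.59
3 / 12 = 1 / 4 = 0.25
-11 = -11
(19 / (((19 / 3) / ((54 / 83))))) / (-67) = -162 / 5561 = -0.03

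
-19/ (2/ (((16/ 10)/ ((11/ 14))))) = -1064/ 55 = -19.35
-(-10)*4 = 40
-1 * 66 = -66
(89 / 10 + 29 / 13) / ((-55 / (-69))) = 99843 / 7150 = 13.96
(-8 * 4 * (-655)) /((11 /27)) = 565920 /11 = 51447.27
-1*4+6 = 2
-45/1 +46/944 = -21217/472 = -44.95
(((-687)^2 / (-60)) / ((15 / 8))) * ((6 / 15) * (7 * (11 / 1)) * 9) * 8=-1162931616 / 125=-9303452.93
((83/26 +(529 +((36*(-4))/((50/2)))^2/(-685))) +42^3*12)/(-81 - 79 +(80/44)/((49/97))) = -5337300906277571/938364375000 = -5687.88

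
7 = 7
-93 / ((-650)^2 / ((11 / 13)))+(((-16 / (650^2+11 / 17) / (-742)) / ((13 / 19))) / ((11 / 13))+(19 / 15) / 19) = 32109126968610521 / 482985635835202500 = 0.07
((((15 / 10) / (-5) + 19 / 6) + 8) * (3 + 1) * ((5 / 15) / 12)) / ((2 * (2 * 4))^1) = 163 / 2160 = 0.08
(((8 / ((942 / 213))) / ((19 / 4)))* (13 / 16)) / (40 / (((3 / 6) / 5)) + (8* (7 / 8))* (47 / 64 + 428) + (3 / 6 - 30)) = 0.00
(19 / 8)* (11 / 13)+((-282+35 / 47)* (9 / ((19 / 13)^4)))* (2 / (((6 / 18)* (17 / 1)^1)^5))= 1.82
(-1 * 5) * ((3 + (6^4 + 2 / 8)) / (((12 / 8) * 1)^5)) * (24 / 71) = -1663040 / 5751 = -289.17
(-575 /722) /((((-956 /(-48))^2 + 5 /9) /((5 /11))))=-3000 /3291959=-0.00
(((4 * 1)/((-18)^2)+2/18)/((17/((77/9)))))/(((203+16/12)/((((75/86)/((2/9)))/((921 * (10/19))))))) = 36575/14857303068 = 0.00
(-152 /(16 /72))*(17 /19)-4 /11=-6736 /11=-612.36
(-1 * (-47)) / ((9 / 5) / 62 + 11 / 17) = 247690 / 3563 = 69.52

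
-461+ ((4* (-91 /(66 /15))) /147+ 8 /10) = -532181 /1155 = -460.76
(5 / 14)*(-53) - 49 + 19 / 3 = -2587 / 42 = -61.60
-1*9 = -9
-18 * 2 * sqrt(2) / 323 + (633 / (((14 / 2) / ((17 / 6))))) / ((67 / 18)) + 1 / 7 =32350 / 469 - 36 * sqrt(2) / 323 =68.82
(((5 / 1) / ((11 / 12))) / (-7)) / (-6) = 10 / 77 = 0.13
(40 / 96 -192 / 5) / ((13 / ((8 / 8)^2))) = -2279 / 780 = -2.92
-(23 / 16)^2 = -529 / 256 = -2.07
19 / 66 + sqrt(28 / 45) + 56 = 2 * sqrt(35) / 15 + 3715 / 66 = 57.08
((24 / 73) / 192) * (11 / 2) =11 / 1168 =0.01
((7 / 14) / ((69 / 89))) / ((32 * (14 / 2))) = 89 / 30912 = 0.00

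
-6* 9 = -54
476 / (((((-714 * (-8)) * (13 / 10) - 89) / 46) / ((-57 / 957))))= -2080120 / 11701877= -0.18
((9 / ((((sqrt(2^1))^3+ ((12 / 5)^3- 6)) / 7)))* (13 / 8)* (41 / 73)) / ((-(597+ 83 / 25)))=-7330415625 / 520548895232+ 1873828125* sqrt(2) / 520548895232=-0.01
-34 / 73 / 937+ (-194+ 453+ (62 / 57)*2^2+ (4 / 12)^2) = 3081596038 / 11696571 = 263.46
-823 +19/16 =-13149/16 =-821.81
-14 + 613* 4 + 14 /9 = 21956 /9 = 2439.56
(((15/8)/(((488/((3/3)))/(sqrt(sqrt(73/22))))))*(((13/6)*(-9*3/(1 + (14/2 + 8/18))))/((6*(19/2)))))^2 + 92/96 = 27720225*sqrt(1606)/2796640718553088 + 23/24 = 0.96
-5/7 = -0.71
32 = 32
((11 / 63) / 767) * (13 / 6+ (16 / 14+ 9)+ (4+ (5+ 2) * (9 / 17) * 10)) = 0.01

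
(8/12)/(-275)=-2/825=-0.00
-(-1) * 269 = 269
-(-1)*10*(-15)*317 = -47550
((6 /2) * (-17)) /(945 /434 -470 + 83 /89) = 16554 /151547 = 0.11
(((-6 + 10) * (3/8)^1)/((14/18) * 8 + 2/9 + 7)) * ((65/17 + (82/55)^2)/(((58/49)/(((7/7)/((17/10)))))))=0.34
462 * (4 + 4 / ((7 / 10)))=4488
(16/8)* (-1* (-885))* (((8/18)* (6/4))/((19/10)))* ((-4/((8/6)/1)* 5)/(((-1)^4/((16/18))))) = -472000/57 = -8280.70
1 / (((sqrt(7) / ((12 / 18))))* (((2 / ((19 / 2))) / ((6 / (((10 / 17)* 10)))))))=323* sqrt(7) / 700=1.22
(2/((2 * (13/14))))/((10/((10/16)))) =7/104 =0.07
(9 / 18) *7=7 / 2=3.50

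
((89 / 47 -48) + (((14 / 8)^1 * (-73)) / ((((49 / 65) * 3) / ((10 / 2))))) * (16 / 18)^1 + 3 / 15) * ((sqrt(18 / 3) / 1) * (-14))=26379364 * sqrt(6) / 6345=10183.76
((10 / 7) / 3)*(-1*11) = -110 / 21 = -5.24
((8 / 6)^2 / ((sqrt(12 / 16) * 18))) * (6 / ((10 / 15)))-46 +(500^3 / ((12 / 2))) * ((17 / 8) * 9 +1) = 419270788.36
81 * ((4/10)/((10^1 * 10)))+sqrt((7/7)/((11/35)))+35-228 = -48169/250+sqrt(385)/11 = -190.89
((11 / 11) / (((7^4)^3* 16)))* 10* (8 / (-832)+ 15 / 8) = 0.00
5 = 5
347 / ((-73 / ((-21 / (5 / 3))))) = 21861 / 365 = 59.89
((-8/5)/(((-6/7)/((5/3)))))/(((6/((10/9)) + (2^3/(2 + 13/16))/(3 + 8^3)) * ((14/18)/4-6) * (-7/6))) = 2224800/26182057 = 0.08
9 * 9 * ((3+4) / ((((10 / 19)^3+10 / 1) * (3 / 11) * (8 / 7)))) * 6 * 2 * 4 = 299457081 / 34795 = 8606.33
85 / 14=6.07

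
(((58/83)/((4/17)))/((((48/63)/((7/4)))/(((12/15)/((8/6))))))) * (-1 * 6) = -652239/26560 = -24.56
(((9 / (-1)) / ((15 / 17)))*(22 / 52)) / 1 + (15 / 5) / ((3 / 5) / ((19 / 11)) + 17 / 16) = -609423 / 278590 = -2.19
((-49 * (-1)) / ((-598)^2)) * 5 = 245 / 357604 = 0.00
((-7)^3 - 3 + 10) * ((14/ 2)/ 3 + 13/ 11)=-12992/ 11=-1181.09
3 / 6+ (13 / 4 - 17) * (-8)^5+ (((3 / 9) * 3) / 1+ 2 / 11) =9912357 / 22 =450561.68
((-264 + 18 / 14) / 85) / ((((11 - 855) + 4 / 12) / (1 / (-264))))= -1839 / 132523160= -0.00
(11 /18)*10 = 55 /9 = 6.11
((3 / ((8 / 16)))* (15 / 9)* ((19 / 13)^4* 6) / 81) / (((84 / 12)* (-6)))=-0.08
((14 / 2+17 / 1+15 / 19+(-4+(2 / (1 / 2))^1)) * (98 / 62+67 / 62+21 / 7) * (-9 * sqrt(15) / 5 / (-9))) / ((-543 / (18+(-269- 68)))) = 17579133 * sqrt(15) / 1066090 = 63.86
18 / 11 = 1.64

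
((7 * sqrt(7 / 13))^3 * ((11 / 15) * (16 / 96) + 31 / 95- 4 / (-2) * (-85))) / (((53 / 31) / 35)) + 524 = 524- 151060021861 * sqrt(91) / 3063294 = -469891.43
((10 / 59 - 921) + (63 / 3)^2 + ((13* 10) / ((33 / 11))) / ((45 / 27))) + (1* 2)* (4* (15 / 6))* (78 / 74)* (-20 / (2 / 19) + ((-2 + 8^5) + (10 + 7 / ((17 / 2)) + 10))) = 25484956816 / 37111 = 686722.45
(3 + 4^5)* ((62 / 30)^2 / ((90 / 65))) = 12830311 / 4050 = 3167.98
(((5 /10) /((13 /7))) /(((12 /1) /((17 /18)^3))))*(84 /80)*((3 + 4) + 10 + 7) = 240737 /505440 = 0.48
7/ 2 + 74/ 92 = 99/ 23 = 4.30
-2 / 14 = -1 / 7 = -0.14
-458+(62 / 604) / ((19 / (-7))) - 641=-6306279 / 5738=-1099.04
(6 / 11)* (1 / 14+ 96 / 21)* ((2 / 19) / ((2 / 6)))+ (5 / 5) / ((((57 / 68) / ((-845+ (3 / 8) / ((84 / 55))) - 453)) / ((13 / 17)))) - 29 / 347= -686473825 / 580184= -1183.20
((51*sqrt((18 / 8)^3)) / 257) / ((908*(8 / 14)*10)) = 9639 / 74673920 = 0.00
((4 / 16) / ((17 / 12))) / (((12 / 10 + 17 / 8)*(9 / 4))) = 160 / 6783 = 0.02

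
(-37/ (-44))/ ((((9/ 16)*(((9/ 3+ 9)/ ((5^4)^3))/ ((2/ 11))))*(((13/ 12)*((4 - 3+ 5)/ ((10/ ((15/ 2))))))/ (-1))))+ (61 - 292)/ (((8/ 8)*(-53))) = -7660126817597/ 6752889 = -1134348.10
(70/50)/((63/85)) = 1.89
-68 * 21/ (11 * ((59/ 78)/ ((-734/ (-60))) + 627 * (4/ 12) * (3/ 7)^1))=-1.45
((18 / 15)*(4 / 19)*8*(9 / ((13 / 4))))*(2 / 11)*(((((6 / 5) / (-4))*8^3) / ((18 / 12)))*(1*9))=-63700992 / 67925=-937.81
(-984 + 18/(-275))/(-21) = 90206/1925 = 46.86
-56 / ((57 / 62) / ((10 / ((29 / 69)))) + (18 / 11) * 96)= -8784160 / 24647341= -0.36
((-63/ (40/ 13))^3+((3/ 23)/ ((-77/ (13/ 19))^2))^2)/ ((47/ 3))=-3993980466653402803787313/ 7289719348385980352000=-547.89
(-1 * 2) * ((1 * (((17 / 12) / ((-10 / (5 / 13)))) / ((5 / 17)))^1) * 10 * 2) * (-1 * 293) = -84677 / 39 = -2171.21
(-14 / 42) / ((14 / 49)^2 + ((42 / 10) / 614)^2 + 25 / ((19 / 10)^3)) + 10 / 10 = 0.91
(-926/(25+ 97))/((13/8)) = -3704/793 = -4.67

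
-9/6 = -3/2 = -1.50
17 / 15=1.13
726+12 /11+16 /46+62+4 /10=999146 /1265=789.84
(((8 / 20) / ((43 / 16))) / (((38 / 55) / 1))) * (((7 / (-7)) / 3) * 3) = -176 / 817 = -0.22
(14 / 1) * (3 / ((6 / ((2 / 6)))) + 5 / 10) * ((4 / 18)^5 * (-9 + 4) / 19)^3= -114688000 / 4236621825111592473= -0.00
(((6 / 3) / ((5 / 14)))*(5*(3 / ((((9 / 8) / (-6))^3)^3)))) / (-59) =4970680.24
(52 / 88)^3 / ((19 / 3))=6591 / 202312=0.03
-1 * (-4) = 4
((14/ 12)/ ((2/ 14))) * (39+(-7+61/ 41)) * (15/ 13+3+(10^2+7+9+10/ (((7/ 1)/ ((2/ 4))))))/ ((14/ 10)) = 75508135/ 3198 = 23611.05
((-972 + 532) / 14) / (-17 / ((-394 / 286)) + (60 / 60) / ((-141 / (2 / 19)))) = -23221572 / 9117157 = -2.55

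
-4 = -4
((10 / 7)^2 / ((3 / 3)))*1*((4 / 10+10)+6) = 1640 / 49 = 33.47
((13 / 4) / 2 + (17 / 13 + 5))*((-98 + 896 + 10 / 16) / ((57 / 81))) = 142314975 / 15808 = 9002.72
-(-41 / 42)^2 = -1681 / 1764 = -0.95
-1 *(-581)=581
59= 59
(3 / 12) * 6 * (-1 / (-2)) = 3 / 4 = 0.75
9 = 9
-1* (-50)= 50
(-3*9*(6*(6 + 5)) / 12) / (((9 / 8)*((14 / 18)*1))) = -1188 / 7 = -169.71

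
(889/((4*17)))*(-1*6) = -2667/34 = -78.44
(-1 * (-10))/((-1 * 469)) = -10/469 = -0.02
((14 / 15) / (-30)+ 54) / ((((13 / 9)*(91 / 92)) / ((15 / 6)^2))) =279289 / 1183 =236.09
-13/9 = -1.44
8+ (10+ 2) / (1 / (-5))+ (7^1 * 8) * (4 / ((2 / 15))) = 1628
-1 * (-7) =7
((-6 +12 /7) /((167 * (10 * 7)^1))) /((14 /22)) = -33 /57281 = -0.00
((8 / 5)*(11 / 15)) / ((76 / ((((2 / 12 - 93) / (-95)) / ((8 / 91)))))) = 557557 / 3249000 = 0.17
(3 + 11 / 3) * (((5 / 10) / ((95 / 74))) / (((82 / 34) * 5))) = 2516 / 11685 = 0.22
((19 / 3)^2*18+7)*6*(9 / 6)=6561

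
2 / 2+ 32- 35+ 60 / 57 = -0.95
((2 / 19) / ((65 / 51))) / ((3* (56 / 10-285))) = -34 / 345059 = -0.00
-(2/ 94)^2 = -1/ 2209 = -0.00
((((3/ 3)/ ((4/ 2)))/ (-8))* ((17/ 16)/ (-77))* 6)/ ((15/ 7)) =0.00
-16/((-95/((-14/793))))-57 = -4294319/75335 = -57.00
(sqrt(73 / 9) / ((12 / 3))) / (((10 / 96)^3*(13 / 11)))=101376*sqrt(73) / 1625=533.02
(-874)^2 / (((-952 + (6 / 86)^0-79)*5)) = -381938 / 2575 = -148.33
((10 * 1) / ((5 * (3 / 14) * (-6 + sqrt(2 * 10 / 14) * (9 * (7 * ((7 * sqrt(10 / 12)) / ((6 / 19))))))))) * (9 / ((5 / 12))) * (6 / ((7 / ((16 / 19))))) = 110592 / 294075065 + 64512 * sqrt(21) / 3095527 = 0.10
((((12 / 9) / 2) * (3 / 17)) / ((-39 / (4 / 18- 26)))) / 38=0.00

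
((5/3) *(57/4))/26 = 95/104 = 0.91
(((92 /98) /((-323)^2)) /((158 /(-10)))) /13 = -230 /5250148267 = -0.00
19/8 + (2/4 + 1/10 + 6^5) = 311159/40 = 7778.98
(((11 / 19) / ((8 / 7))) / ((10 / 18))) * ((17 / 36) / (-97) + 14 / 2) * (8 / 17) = 1880879 / 626620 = 3.00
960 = 960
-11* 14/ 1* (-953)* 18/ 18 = 146762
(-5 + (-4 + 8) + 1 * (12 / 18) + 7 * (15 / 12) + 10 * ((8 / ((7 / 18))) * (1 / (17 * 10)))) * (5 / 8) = 68735 / 11424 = 6.02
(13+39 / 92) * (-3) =-3705 / 92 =-40.27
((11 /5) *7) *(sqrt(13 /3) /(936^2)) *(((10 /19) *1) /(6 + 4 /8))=77 *sqrt(39) /162296784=0.00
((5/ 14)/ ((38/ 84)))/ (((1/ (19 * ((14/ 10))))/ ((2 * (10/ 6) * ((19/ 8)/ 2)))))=665/ 8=83.12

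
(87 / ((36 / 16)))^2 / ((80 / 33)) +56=10091 / 15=672.73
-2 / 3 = -0.67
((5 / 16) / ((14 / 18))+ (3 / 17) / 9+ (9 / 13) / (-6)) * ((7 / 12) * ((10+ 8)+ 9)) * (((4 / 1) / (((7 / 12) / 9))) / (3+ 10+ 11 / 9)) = 16565067 / 792064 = 20.91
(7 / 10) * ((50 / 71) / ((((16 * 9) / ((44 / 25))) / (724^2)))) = 10090388 / 3195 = 3158.18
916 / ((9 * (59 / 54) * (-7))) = -5496 / 413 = -13.31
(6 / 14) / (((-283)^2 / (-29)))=-0.00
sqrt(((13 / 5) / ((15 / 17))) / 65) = sqrt(255) / 75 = 0.21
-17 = -17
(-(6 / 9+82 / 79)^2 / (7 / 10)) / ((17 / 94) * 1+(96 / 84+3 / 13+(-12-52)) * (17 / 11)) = 4387898944 / 102115073493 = 0.04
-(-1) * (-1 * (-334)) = 334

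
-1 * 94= -94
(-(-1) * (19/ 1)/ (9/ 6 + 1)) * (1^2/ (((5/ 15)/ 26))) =592.80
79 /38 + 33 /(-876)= 2.04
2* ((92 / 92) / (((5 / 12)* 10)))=12 / 25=0.48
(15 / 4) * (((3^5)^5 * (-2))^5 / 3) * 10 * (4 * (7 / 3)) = -1630247744082371994086836741331113692044394689302338523726987200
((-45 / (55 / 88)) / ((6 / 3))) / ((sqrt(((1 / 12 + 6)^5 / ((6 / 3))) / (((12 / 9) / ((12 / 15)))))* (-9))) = 1152* sqrt(730) / 389017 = 0.08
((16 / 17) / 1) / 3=16 / 51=0.31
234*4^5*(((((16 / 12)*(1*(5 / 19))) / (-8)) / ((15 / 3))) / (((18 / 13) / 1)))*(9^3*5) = -105131520 / 19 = -5533237.89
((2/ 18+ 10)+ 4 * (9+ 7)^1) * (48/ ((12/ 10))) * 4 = 106720/ 9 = 11857.78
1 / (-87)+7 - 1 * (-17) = 2087 / 87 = 23.99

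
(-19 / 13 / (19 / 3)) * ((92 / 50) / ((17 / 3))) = -0.07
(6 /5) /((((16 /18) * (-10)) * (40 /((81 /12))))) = -729 /32000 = -0.02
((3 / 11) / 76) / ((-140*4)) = -3 / 468160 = -0.00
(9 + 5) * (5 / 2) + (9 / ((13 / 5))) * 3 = 590 / 13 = 45.38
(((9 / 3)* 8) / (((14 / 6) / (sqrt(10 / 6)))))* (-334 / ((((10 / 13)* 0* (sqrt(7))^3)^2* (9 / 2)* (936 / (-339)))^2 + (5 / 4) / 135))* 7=-865728* sqrt(15)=-3352950.13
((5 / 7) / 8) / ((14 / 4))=5 / 196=0.03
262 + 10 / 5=264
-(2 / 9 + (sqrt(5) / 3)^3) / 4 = -5 * sqrt(5) / 108 - 1 / 18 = -0.16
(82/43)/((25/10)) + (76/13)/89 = 206088/248755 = 0.83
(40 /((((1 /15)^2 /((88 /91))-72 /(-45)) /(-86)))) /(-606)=11352000 /3208871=3.54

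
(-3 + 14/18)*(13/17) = -260/153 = -1.70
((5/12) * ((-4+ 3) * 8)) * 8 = -80/3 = -26.67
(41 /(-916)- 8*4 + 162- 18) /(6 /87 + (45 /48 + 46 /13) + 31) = 154646908 /49099203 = 3.15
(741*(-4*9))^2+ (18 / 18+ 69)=711609046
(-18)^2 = 324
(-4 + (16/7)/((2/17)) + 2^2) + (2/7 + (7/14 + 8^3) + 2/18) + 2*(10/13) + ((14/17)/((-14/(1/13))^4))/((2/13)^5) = 93239384177/174650112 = 533.86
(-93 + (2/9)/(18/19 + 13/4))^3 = -19002314596693051/23664622311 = -802984.06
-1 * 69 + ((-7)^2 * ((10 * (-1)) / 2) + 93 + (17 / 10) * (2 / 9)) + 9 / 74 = -220.50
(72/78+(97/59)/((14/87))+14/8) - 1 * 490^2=-5156110779/21476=-240087.11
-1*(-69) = 69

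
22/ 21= 1.05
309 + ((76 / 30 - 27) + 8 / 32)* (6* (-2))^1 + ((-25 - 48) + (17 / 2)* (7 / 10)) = 10651 / 20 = 532.55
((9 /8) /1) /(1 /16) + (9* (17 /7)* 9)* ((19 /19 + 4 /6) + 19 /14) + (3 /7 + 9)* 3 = 62829 /98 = 641.11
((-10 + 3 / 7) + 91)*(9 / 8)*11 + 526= 42943 / 28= 1533.68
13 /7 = 1.86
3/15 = 1/5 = 0.20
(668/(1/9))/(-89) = -67.55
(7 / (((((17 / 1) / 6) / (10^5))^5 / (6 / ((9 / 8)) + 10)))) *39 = 325503360000000000000000000000000 / 1419857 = 229250804834571368806858700.00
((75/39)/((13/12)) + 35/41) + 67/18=792113/124722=6.35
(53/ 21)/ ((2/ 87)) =1537/ 14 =109.79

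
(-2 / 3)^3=-8 / 27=-0.30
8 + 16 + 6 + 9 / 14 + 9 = 555 / 14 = 39.64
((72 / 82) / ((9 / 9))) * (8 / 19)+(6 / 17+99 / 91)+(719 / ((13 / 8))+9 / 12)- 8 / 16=2142797429 / 4820452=444.52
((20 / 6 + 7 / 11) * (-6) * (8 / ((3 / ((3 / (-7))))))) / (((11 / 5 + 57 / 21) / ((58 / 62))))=75980 / 14663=5.18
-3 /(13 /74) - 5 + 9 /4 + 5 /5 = -979 /52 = -18.83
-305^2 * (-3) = 279075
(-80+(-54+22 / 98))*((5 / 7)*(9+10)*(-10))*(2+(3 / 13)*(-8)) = 12454500 / 4459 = 2793.12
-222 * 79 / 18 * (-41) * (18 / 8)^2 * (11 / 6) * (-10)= -59322285 / 16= -3707642.81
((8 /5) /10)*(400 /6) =32 /3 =10.67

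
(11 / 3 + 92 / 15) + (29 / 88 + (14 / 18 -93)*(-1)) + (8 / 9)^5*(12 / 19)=16899642769 / 164549880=102.70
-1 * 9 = -9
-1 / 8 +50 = 399 / 8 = 49.88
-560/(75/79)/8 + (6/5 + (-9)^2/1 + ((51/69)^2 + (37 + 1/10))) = 731813/15870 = 46.11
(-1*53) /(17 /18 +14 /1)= -954 /269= -3.55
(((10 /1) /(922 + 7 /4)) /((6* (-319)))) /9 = -4 /6365007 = -0.00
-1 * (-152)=152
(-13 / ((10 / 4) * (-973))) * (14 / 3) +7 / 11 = 15167 / 22935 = 0.66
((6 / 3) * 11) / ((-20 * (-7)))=11 / 70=0.16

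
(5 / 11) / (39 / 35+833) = 175 / 321134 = 0.00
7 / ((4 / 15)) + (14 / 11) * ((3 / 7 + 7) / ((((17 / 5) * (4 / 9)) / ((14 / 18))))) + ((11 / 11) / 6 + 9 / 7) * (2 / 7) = 3467053 / 109956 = 31.53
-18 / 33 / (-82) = 3 / 451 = 0.01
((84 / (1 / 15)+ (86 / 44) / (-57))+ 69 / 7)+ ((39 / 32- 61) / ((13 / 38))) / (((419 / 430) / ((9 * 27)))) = -42308.04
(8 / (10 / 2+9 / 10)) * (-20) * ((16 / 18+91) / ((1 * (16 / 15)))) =-413500 / 177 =-2336.16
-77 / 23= -3.35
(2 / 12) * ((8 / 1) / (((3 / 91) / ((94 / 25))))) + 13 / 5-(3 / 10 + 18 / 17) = 1172839 / 7650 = 153.31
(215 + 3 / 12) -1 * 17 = 793 / 4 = 198.25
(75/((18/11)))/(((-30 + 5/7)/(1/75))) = -77/3690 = -0.02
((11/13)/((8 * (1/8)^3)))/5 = 704/65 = 10.83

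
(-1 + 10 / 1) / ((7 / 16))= 144 / 7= 20.57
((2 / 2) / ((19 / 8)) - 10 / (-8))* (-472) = -14986 / 19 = -788.74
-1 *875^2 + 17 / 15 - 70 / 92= -528280993 / 690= -765624.63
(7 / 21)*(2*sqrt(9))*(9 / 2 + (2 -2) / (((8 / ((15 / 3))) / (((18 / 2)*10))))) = 9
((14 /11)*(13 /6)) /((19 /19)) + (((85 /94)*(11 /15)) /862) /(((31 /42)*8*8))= 7314602813 /2652532608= 2.76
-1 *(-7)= 7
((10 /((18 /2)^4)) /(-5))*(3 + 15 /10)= -1 /729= -0.00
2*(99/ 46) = 99/ 23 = 4.30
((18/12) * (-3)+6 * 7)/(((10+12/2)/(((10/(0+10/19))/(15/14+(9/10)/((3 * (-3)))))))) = 49875/1088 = 45.84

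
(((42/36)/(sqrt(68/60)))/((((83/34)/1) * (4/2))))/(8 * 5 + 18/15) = 35 * sqrt(255)/102588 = 0.01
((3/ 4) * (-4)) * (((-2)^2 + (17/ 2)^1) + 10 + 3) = -153/ 2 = -76.50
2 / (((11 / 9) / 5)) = 90 / 11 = 8.18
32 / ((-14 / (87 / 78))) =-232 / 91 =-2.55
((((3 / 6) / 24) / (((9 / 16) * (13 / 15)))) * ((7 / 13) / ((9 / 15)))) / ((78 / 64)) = 5600 / 177957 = 0.03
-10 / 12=-5 / 6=-0.83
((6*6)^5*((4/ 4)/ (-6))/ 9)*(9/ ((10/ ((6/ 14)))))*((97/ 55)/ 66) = -244384128/ 21175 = -11541.16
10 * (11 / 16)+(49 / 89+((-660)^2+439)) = 310465055 / 712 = 436046.43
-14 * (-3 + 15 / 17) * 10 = 5040 / 17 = 296.47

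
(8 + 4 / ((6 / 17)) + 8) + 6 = 100 / 3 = 33.33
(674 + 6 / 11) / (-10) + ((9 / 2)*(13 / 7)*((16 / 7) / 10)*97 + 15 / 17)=5439047 / 45815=118.72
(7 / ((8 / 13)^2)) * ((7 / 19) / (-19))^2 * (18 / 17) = 521703 / 70894624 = 0.01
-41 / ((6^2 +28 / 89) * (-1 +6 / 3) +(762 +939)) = -3649 / 154621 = -0.02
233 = 233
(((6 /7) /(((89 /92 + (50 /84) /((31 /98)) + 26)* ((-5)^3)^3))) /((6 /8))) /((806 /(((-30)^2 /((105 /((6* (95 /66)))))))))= -251712 /135121783671875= -0.00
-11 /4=-2.75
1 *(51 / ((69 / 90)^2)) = 45900 / 529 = 86.77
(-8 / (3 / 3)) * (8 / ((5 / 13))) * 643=-534976 / 5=-106995.20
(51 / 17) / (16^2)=3 / 256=0.01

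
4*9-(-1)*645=681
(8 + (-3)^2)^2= 289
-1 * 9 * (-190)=1710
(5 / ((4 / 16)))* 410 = 8200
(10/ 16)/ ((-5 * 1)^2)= 1/ 40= 0.02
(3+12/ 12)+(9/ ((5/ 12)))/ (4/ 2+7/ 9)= 1472/ 125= 11.78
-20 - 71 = -91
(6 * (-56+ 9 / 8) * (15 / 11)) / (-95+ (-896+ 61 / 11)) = 3951 / 8672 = 0.46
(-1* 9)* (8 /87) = -24 /29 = -0.83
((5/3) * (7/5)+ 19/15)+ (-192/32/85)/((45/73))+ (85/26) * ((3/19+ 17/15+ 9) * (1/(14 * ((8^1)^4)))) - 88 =-145356375271/1719910400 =-84.51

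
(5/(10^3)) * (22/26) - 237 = -616189/2600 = -237.00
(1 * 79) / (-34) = -79 / 34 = -2.32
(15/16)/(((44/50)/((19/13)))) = 7125/4576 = 1.56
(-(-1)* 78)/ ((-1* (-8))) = 39/ 4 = 9.75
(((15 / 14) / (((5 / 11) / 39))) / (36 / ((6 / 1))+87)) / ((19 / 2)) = 429 / 4123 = 0.10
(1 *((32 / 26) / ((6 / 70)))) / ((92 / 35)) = 4900 / 897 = 5.46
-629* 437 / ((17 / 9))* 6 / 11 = -79375.09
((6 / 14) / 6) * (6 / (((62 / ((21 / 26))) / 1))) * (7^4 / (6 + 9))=7203 / 8060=0.89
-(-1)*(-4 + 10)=6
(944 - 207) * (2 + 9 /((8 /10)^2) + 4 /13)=2509485 /208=12064.83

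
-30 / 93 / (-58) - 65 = -58430 / 899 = -64.99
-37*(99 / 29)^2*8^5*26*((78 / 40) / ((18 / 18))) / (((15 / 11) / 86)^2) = -2849271056473.67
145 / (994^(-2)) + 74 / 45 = 6446934974 / 45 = 143265221.64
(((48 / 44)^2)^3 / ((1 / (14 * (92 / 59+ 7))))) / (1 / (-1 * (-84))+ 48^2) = 1773316177920 / 20228893474163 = 0.09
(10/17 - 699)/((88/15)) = -178095/1496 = -119.05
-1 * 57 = -57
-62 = -62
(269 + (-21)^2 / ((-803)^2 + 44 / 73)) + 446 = 1602660448 / 2241481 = 715.00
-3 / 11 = -0.27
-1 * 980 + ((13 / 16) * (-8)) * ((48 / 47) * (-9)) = -920.26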